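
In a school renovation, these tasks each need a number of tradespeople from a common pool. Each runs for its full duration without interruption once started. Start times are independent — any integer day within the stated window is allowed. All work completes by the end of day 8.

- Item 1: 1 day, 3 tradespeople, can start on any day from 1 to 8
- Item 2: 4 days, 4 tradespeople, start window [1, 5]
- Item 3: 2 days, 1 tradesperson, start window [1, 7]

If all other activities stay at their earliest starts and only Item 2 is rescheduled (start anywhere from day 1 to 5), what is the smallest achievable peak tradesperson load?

4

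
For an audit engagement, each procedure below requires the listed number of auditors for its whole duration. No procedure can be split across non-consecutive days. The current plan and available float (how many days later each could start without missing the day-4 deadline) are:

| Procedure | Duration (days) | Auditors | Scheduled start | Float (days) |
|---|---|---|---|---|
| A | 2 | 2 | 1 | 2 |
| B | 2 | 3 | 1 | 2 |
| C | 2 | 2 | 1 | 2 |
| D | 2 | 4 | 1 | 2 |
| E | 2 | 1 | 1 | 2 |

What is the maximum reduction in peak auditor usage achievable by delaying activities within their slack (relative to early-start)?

6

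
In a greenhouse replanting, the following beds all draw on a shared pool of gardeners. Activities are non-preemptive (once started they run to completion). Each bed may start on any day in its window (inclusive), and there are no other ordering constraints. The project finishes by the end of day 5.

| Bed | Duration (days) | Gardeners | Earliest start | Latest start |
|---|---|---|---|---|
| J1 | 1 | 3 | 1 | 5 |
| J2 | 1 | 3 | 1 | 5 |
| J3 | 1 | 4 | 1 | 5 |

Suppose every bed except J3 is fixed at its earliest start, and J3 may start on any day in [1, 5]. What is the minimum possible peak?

J3@1: d1:10  d2:0  d3:0  d4:0  d5:0 → peak 10
J3@2: d1:6  d2:4  d3:0  d4:0  d5:0 → peak 6
J3@3: d1:6  d2:0  d3:4  d4:0  d5:0 → peak 6
J3@4: d1:6  d2:0  d3:0  d4:4  d5:0 → peak 6
J3@5: d1:6  d2:0  d3:0  d4:0  d5:4 → peak 6
Best is J3@2, peak 6.

6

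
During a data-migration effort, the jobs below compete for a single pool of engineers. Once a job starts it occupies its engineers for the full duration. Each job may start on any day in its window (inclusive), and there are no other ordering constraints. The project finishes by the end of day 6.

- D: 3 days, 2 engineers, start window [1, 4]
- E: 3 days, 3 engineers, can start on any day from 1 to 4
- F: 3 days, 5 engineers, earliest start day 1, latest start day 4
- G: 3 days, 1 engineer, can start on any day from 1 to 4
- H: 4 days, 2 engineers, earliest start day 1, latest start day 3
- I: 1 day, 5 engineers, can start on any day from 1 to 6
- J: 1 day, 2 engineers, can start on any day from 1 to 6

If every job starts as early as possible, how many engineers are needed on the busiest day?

20

Early-start schedule: D@1, E@1, F@1, G@1, H@1, I@1, J@1.
Load per day: day 1: 20, day 2: 13, day 3: 13, day 4: 2, day 5: 0, day 6: 0.
Peak is 20.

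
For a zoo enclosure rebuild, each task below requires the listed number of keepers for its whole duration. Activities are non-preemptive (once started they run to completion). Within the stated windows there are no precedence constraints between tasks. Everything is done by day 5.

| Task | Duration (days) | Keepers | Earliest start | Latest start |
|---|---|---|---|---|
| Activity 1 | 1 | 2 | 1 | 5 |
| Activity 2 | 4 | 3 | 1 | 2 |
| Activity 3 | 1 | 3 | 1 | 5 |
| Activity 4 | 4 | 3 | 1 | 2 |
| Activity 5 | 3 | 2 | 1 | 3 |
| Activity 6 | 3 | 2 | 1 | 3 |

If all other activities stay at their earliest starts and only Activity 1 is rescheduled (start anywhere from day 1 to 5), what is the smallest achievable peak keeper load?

13

Activity 1@1: d1:15  d2:10  d3:10  d4:6  d5:0 → peak 15
Activity 1@2: d1:13  d2:12  d3:10  d4:6  d5:0 → peak 13
Activity 1@3: d1:13  d2:10  d3:12  d4:6  d5:0 → peak 13
Activity 1@4: d1:13  d2:10  d3:10  d4:8  d5:0 → peak 13
Activity 1@5: d1:13  d2:10  d3:10  d4:6  d5:2 → peak 13
Best is Activity 1@2, peak 13.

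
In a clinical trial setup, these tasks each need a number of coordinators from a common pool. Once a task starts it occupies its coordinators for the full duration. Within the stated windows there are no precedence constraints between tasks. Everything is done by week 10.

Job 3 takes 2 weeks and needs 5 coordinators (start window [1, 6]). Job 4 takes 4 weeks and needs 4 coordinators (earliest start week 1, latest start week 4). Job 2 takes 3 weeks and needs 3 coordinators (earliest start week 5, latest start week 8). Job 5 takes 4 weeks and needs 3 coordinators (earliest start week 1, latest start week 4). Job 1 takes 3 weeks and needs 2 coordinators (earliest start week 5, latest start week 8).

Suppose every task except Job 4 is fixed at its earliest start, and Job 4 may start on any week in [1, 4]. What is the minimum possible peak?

9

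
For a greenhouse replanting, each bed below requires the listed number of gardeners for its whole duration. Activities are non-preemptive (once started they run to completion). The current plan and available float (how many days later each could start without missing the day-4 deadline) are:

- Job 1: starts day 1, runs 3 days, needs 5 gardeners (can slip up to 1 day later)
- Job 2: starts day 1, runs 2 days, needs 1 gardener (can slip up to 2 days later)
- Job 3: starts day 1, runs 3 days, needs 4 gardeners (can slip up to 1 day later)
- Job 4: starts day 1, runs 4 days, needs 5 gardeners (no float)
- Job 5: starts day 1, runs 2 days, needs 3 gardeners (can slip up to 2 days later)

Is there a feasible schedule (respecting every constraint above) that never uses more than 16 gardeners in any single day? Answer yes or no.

The minimum achievable peak is 17; 16 < 17, so no feasible schedule stays within the cap.

no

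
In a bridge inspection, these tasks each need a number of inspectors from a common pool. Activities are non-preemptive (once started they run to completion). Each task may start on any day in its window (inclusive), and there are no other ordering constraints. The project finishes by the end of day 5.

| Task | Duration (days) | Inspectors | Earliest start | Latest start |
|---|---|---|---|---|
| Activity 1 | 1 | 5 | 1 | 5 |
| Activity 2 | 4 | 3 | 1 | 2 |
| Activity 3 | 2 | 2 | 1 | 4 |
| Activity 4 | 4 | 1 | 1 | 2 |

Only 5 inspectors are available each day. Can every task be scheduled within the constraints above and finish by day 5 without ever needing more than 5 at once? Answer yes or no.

no

The minimum achievable peak is 6; 5 < 6, so no feasible schedule stays within the cap.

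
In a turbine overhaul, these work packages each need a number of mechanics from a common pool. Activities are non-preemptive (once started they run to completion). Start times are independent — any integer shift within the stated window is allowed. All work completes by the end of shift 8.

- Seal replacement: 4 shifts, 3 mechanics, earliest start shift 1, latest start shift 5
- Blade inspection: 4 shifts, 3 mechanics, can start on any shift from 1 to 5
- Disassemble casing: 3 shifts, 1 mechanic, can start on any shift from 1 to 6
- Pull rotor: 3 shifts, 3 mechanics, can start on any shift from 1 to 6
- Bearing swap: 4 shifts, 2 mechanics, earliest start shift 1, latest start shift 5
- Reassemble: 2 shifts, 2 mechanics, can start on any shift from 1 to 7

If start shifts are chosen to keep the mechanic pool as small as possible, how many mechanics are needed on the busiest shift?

7

Early-start (Seal replacement@1, Blade inspection@1, Disassemble casing@1, Pull rotor@1, Bearing swap@1, Reassemble@1) gives peak 14: s1:14  s2:14  s3:12  s4:8  s5:0  s6:0  s7:0  s8:0.
Shift Pull rotor→5, Bearing swap→5, Reassemble→5.
Schedule Seal replacement@1, Blade inspection@1, Disassemble casing@1, Pull rotor@5, Bearing swap@5, Reassemble@5: s1:7  s2:7  s3:7  s4:6  s5:7  s6:7  s7:5  s8:2 — peak 7.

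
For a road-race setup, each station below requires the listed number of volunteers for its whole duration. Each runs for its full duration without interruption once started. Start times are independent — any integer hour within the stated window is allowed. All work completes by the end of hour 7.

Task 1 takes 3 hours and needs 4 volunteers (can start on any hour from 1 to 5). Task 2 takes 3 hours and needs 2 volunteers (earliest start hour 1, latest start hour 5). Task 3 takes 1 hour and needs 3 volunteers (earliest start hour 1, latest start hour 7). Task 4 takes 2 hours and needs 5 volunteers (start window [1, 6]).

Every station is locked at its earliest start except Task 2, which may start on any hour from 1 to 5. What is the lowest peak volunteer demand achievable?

Task 2@1: h1:14  h2:11  h3:6  h4:0  h5:0  h6:0  h7:0 → peak 14
Task 2@2: h1:12  h2:11  h3:6  h4:2  h5:0  h6:0  h7:0 → peak 12
Task 2@3: h1:12  h2:9  h3:6  h4:2  h5:2  h6:0  h7:0 → peak 12
Task 2@4: h1:12  h2:9  h3:4  h4:2  h5:2  h6:2  h7:0 → peak 12
Task 2@5: h1:12  h2:9  h3:4  h4:0  h5:2  h6:2  h7:2 → peak 12
Best is Task 2@2, peak 12.

12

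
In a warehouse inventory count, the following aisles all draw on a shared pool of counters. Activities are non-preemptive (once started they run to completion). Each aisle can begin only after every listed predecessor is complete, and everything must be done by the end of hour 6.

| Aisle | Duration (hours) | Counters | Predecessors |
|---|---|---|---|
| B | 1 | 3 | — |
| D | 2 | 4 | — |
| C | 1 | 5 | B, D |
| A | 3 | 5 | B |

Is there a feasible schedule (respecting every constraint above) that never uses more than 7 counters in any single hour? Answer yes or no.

Schedule B@1, D@1, C@3, A@4: h1:7  h2:4  h3:5  h4:5  h5:5  h6:5 — peak 7 ≤ 7.

yes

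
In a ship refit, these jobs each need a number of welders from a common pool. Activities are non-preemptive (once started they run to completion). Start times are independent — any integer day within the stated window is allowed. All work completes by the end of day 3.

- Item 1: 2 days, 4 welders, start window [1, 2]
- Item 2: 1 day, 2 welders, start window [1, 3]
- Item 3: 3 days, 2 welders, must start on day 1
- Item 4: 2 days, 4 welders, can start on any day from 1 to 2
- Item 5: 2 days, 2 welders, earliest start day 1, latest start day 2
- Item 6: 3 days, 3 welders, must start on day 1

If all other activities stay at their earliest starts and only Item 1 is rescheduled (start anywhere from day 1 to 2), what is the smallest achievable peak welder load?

Item 1@1: d1:17  d2:15  d3:5 → peak 17
Item 1@2: d1:13  d2:15  d3:9 → peak 15
Best is Item 1@2, peak 15.

15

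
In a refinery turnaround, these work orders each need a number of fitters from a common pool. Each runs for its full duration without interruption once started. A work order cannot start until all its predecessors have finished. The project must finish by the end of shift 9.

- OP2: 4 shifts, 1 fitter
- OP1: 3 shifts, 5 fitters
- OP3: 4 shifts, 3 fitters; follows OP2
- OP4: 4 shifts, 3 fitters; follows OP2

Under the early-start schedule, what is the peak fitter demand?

Early-start schedule: OP2@1, OP1@1, OP3@5, OP4@5.
Load per shift: shift 1: 6, shift 2: 6, shift 3: 6, shift 4: 1, shift 5: 6, shift 6: 6, shift 7: 6, shift 8: 6, shift 9: 0.
Peak is 6.

6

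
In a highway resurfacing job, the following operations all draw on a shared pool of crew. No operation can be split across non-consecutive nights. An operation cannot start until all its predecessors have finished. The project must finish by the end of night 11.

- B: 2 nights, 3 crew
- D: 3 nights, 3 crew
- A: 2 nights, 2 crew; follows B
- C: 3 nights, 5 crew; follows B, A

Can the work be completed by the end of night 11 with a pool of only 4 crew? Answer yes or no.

The minimum achievable peak is 5; 4 < 5, so no feasible schedule stays within the cap.

no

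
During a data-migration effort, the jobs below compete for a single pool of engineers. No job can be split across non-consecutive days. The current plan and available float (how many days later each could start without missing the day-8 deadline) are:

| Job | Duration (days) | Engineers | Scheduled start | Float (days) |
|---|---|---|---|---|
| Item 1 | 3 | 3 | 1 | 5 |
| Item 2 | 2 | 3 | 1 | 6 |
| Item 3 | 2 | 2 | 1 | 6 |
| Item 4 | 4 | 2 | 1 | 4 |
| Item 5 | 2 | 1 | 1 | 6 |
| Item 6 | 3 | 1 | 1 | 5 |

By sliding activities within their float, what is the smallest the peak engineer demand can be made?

5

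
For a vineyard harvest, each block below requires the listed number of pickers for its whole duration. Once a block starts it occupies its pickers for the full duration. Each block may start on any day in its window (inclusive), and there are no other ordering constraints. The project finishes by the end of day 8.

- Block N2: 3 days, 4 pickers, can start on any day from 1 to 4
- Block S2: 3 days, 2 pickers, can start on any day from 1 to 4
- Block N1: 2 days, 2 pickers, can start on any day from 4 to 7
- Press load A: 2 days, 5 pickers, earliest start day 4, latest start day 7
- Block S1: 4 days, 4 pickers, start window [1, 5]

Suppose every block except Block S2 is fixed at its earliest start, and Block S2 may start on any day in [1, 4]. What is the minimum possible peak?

11

Block S2@1: d1:10  d2:10  d3:10  d4:11  d5:7  d6:0  d7:0  d8:0 → peak 11
Block S2@2: d1:8  d2:10  d3:10  d4:13  d5:7  d6:0  d7:0  d8:0 → peak 13
Block S2@3: d1:8  d2:8  d3:10  d4:13  d5:9  d6:0  d7:0  d8:0 → peak 13
Block S2@4: d1:8  d2:8  d3:8  d4:13  d5:9  d6:2  d7:0  d8:0 → peak 13
Best is Block S2@1, peak 11.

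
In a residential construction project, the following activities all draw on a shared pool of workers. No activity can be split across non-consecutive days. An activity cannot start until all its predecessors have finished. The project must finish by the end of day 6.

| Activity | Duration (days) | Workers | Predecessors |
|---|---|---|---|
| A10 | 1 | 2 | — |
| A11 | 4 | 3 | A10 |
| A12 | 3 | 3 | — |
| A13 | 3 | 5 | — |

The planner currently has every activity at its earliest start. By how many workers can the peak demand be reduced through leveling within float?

3

Early-start peak: d1:10  d2:11  d3:11  d4:3  d5:3  d6:0 ⇒ 11.
Leveled (A10@1, A11@2, A12@1, A13@4): d1:5  d2:6  d3:6  d4:8  d5:8  d6:5 ⇒ 8.
Reduction 11 − 8 = 3.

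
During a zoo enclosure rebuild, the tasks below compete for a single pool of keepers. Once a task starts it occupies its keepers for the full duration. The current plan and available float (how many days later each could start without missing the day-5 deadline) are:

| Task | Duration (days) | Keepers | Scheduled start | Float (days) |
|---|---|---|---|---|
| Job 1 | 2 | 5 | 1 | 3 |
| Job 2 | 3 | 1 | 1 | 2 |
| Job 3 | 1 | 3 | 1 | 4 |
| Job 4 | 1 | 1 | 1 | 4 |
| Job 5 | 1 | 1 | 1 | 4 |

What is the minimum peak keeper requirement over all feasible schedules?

Early-start (Job 1@1, Job 2@1, Job 3@1, Job 4@1, Job 5@1) gives peak 11: d1:11  d2:6  d3:1  d4:0  d5:0.
Shift Job 2→3, Job 3→3, Job 4→3, Job 5→4.
Schedule Job 1@1, Job 2@3, Job 3@3, Job 4@3, Job 5@4: d1:5  d2:5  d3:5  d4:2  d5:1 — peak 5.

5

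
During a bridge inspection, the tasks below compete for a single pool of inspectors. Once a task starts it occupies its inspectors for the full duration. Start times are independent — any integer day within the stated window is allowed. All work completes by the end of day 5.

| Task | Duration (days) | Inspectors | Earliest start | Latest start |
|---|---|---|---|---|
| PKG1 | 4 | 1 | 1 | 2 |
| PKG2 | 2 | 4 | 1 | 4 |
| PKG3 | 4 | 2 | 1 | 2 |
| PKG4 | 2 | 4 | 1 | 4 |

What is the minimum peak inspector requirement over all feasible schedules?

7

Early-start (PKG1@1, PKG2@1, PKG3@1, PKG4@1) gives peak 11: d1:11  d2:11  d3:3  d4:3  d5:0.
Shift PKG4→3.
Schedule PKG1@1, PKG2@1, PKG3@1, PKG4@3: d1:7  d2:7  d3:7  d4:7  d5:0 — peak 7.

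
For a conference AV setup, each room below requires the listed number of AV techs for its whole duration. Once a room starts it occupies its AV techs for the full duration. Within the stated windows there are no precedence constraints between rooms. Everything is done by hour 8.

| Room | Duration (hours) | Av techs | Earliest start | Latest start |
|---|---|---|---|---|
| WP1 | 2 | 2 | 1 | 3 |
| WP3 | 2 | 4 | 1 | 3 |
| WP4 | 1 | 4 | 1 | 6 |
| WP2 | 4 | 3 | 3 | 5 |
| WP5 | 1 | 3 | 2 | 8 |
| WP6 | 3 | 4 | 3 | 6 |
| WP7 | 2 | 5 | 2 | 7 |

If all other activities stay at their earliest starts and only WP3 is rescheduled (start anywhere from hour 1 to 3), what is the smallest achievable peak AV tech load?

WP3@1: h1:10  h2:14  h3:12  h4:7  h5:7  h6:3  h7:0  h8:0 → peak 14
WP3@2: h1:6  h2:14  h3:16  h4:7  h5:7  h6:3  h7:0  h8:0 → peak 16
WP3@3: h1:6  h2:10  h3:16  h4:11  h5:7  h6:3  h7:0  h8:0 → peak 16
Best is WP3@1, peak 14.

14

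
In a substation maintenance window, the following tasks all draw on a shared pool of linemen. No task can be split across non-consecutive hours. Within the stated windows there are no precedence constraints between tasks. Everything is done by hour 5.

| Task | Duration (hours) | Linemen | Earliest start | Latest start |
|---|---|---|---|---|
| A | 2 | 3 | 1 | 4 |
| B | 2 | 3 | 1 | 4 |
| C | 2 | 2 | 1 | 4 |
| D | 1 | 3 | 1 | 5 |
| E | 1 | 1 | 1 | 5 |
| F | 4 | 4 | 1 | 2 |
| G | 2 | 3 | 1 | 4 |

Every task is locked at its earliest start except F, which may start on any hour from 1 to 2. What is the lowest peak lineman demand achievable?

15

F@1: h1:19  h2:15  h3:4  h4:4  h5:0 → peak 19
F@2: h1:15  h2:15  h3:4  h4:4  h5:4 → peak 15
Best is F@2, peak 15.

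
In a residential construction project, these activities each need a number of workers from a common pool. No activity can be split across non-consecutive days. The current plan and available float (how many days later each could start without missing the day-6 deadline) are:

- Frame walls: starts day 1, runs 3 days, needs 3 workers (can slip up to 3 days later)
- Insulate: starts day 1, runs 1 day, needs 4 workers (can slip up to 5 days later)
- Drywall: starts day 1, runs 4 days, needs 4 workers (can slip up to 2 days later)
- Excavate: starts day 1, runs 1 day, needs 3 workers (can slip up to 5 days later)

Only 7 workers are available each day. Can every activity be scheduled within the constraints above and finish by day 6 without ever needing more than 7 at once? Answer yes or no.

yes

Schedule Frame walls@1, Insulate@1, Drywall@2, Excavate@4: d1:7  d2:7  d3:7  d4:7  d5:4  d6:0 — peak 7 ≤ 7.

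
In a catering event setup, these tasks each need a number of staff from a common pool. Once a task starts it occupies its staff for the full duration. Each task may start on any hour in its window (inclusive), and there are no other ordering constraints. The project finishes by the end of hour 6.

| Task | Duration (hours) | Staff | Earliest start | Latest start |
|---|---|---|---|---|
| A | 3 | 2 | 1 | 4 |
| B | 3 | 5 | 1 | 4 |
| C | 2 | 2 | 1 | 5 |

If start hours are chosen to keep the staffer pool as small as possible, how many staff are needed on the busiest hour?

5

Early-start (A@1, B@1, C@1) gives peak 9: h1:9  h2:9  h3:7  h4:0  h5:0  h6:0.
Shift B→4.
Schedule A@1, B@4, C@1: h1:4  h2:4  h3:2  h4:5  h5:5  h6:5 — peak 5.
Total staffer-hours = 25 over 6 hours ⇒ peak ≥ ⌈25/6⌉ = 5, so 5 is optimal.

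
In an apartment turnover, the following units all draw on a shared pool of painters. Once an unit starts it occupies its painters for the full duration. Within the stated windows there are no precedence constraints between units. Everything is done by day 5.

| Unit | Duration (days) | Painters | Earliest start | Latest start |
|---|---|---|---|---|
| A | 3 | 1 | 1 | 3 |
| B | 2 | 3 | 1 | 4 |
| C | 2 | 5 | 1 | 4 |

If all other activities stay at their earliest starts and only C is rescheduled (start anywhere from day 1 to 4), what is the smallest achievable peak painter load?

5

C@1: d1:9  d2:9  d3:1  d4:0  d5:0 → peak 9
C@2: d1:4  d2:9  d3:6  d4:0  d5:0 → peak 9
C@3: d1:4  d2:4  d3:6  d4:5  d5:0 → peak 6
C@4: d1:4  d2:4  d3:1  d4:5  d5:5 → peak 5
Best is C@4, peak 5.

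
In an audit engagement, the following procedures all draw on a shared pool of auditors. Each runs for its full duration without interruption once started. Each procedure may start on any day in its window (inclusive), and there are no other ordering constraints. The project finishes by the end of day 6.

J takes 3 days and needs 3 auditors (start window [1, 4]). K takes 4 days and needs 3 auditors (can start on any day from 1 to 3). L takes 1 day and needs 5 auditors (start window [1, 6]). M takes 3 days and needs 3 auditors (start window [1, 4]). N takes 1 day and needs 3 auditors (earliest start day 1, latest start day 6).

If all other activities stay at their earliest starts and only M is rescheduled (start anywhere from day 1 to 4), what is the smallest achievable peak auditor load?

14

M@1: d1:17  d2:9  d3:9  d4:3  d5:0  d6:0 → peak 17
M@2: d1:14  d2:9  d3:9  d4:6  d5:0  d6:0 → peak 14
M@3: d1:14  d2:6  d3:9  d4:6  d5:3  d6:0 → peak 14
M@4: d1:14  d2:6  d3:6  d4:6  d5:3  d6:3 → peak 14
Best is M@2, peak 14.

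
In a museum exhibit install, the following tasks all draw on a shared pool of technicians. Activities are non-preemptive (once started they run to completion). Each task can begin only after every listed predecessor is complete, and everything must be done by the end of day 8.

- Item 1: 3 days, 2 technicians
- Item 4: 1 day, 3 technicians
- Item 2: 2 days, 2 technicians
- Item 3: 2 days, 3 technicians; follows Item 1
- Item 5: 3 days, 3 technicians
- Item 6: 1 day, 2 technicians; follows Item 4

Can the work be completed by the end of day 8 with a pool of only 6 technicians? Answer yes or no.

yes

Schedule Item 1@1, Item 4@1, Item 2@2, Item 3@4, Item 5@6, Item 6@4: d1:5  d2:4  d3:4  d4:5  d5:3  d6:3  d7:3  d8:3 — peak 5 ≤ 6.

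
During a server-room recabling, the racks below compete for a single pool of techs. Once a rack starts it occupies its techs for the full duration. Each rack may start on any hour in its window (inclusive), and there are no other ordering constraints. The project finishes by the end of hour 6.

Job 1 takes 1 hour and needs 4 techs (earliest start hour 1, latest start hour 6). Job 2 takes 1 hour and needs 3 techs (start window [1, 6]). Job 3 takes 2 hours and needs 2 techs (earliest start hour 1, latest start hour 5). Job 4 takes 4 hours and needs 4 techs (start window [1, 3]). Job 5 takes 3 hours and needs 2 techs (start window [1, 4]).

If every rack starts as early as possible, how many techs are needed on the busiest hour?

15

Early-start schedule: Job 1@1, Job 2@1, Job 3@1, Job 4@1, Job 5@1.
Load per hour: hour 1: 15, hour 2: 8, hour 3: 6, hour 4: 4, hour 5: 0, hour 6: 0.
Peak is 15.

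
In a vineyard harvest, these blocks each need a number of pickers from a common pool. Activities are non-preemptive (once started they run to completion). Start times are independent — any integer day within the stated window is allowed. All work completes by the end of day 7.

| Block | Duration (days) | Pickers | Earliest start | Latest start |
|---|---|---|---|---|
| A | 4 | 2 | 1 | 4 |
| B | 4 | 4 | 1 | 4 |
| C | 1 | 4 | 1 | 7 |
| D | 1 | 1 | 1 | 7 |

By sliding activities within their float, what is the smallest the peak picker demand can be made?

6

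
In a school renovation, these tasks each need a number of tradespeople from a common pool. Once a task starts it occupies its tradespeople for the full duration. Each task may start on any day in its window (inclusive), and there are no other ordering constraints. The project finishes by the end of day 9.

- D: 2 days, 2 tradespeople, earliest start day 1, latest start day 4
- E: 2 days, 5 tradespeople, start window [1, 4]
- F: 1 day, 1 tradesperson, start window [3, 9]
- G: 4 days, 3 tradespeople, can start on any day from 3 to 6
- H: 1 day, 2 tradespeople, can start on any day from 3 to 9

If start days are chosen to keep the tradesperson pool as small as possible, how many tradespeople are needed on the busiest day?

Early-start (D@1, E@1, F@3, G@3, H@3) gives peak 7: d1:7  d2:7  d3:6  d4:3  d5:3  d6:3  d7:0  d8:0  d9:0.
Shift E→3, F→5, G→5, H→6.
Schedule D@1, E@3, F@5, G@5, H@6: d1:2  d2:2  d3:5  d4:5  d5:4  d6:5  d7:3  d8:3  d9:0 — peak 5.

5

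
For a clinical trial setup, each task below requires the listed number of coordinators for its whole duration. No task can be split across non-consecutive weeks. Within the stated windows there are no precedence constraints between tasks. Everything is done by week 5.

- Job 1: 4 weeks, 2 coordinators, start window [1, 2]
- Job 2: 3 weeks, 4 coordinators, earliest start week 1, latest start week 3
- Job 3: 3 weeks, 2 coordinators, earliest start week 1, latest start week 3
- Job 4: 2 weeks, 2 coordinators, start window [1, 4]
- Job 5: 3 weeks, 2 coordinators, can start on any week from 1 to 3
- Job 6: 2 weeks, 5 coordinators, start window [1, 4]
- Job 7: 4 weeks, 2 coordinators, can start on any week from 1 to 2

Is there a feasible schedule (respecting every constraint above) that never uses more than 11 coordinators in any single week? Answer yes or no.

The minimum achievable peak is 12; 11 < 12, so no feasible schedule stays within the cap.

no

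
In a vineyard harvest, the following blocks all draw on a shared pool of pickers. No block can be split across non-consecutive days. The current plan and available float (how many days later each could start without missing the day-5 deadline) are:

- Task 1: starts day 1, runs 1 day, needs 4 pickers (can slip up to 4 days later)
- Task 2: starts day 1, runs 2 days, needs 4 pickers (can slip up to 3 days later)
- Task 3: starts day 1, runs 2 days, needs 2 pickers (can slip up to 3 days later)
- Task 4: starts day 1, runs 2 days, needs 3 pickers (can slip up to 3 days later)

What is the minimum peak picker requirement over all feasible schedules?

5

Early-start (Task 1@1, Task 2@1, Task 3@1, Task 4@1) gives peak 13: d1:13  d2:9  d3:0  d4:0  d5:0.
Shift Task 2→2, Task 3→4, Task 4→4.
Schedule Task 1@1, Task 2@2, Task 3@4, Task 4@4: d1:4  d2:4  d3:4  d4:5  d5:5 — peak 5.
Total picker-days = 22 over 5 days ⇒ peak ≥ ⌈22/5⌉ = 5, so 5 is optimal.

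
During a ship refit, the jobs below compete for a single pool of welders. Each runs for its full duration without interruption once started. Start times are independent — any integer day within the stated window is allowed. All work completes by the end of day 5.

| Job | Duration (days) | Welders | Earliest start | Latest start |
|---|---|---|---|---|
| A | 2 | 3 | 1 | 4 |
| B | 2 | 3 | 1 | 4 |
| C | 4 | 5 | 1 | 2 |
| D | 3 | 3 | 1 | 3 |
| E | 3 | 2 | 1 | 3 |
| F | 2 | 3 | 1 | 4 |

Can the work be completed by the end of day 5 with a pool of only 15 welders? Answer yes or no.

yes

Schedule A@1, B@1, C@1, D@3, E@1, F@3: d1:13  d2:13  d3:13  d4:11  d5:3 — peak 13 ≤ 15.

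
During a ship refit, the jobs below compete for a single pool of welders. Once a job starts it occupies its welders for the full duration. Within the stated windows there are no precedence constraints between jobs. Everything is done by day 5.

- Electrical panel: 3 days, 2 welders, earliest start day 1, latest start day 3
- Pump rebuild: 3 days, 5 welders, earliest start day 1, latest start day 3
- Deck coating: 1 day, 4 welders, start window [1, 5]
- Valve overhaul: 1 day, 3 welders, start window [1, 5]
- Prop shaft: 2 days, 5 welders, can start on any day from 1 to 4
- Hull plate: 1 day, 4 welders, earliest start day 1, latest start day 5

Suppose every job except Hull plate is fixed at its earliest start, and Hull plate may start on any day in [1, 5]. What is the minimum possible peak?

19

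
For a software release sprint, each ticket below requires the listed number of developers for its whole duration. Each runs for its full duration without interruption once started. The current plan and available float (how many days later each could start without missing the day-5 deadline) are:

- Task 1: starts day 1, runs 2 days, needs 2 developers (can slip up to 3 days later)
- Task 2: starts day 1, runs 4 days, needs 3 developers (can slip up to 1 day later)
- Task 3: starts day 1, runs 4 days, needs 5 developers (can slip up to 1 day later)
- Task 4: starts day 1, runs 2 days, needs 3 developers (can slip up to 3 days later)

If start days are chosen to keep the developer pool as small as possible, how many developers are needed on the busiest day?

Early-start (Task 1@1, Task 2@1, Task 3@1, Task 4@1) gives peak 13: d1:13  d2:13  d3:8  d4:8  d5:0.
Shift Task 4→3.
Schedule Task 1@1, Task 2@1, Task 3@1, Task 4@3: d1:10  d2:10  d3:11  d4:11  d5:0 — peak 11.

11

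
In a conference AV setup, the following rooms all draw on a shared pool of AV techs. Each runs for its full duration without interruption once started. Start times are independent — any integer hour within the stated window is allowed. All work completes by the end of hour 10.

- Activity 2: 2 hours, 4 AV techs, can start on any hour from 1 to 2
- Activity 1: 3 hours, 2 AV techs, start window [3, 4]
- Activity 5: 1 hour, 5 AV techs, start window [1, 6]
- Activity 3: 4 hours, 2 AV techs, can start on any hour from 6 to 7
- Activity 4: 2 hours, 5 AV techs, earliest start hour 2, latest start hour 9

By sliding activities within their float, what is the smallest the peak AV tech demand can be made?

7

Early-start (Activity 2@1, Activity 1@3, Activity 5@1, Activity 3@6, Activity 4@2) gives peak 9: h1:9  h2:9  h3:7  h4:2  h5:2  h6:2  h7:2  h8:2  h9:2  h10:0.
Shift Activity 5→3, Activity 4→4.
Schedule Activity 2@1, Activity 1@3, Activity 5@3, Activity 3@6, Activity 4@4: h1:4  h2:4  h3:7  h4:7  h5:7  h6:2  h7:2  h8:2  h9:2  h10:0 — peak 7.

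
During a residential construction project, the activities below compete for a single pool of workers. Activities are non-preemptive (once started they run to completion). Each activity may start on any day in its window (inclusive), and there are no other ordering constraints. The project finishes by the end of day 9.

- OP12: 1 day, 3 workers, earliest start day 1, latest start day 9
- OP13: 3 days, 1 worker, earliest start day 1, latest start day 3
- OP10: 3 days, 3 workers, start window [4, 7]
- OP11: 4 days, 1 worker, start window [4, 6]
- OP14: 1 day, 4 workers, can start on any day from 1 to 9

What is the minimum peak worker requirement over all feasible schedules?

4

Early-start (OP12@1, OP13@1, OP10@4, OP11@4, OP14@1) gives peak 8: d1:8  d2:1  d3:1  d4:4  d5:4  d6:4  d7:1  d8:0  d9:0.
Shift OP14→8.
Schedule OP12@1, OP13@1, OP10@4, OP11@4, OP14@8: d1:4  d2:1  d3:1  d4:4  d5:4  d6:4  d7:1  d8:4  d9:0 — peak 4.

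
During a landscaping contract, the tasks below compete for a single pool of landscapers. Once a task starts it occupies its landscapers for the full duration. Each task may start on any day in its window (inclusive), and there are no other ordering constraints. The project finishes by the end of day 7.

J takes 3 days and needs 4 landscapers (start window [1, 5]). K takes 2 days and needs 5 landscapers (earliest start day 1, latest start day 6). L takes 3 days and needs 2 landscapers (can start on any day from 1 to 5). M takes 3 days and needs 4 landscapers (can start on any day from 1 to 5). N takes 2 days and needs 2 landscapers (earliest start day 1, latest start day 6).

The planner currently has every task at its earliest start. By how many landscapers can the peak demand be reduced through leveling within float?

9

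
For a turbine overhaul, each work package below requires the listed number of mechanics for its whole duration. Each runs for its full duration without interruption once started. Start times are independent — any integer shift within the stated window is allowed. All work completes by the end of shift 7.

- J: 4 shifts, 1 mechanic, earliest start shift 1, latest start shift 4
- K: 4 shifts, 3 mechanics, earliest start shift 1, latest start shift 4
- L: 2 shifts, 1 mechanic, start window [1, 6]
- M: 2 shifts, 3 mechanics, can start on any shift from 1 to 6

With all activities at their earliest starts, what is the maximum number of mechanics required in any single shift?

8

Early-start schedule: J@1, K@1, L@1, M@1.
Load per shift: shift 1: 8, shift 2: 8, shift 3: 4, shift 4: 4, shift 5: 0, shift 6: 0, shift 7: 0.
Peak is 8.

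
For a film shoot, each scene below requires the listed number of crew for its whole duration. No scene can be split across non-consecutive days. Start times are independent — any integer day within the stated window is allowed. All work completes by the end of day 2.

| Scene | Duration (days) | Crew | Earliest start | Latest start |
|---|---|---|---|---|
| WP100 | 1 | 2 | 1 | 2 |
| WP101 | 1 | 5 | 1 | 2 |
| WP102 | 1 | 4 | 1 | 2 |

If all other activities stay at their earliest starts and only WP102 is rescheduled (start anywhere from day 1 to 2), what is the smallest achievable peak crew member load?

7

WP102@1: d1:11  d2:0 → peak 11
WP102@2: d1:7  d2:4 → peak 7
Best is WP102@2, peak 7.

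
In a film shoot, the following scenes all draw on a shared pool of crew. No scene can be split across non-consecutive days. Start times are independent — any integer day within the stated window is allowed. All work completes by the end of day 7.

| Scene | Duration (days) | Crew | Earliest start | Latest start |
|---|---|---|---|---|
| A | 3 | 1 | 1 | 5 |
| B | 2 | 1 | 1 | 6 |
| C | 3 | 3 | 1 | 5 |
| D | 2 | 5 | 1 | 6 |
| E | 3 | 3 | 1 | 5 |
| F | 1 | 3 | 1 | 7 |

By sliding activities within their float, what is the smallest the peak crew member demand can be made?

6

Early-start (A@1, B@1, C@1, D@1, E@1, F@1) gives peak 16: d1:16  d2:13  d3:7  d4:0  d5:0  d6:0  d7:0.
Shift C→5, D→3, E→5.
Schedule A@1, B@1, C@5, D@3, E@5, F@1: d1:5  d2:2  d3:6  d4:5  d5:6  d6:6  d7:6 — peak 6.
Total crew member-days = 36 over 7 days ⇒ peak ≥ ⌈36/7⌉ = 6, so 6 is optimal.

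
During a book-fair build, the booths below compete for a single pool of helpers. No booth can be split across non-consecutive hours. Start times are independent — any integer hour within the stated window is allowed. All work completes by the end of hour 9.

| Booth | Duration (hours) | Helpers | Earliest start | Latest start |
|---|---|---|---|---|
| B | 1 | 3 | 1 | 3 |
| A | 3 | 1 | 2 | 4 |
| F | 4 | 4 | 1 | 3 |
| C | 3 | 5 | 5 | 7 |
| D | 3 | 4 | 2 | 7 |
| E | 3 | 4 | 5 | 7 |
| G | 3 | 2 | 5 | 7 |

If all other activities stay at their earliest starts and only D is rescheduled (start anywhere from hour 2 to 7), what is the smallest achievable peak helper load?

D@2: h1:7  h2:9  h3:9  h4:9  h5:11  h6:11  h7:11  h8:0  h9:0 → peak 11
D@3: h1:7  h2:5  h3:9  h4:9  h5:15  h6:11  h7:11  h8:0  h9:0 → peak 15
D@4: h1:7  h2:5  h3:5  h4:9  h5:15  h6:15  h7:11  h8:0  h9:0 → peak 15
D@5: h1:7  h2:5  h3:5  h4:5  h5:15  h6:15  h7:15  h8:0  h9:0 → peak 15
D@6: h1:7  h2:5  h3:5  h4:5  h5:11  h6:15  h7:15  h8:4  h9:0 → peak 15
D@7: h1:7  h2:5  h3:5  h4:5  h5:11  h6:11  h7:15  h8:4  h9:4 → peak 15
Best is D@2, peak 11.

11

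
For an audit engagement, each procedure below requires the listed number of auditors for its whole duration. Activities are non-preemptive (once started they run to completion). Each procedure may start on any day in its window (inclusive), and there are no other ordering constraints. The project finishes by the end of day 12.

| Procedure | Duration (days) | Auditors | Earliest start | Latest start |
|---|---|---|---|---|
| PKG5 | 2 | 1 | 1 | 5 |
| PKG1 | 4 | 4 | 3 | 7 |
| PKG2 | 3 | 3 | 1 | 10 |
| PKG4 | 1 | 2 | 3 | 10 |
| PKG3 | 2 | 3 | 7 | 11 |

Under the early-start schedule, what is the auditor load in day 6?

At early start, day 6 has: PKG1.
Demand: 4 = 4.

4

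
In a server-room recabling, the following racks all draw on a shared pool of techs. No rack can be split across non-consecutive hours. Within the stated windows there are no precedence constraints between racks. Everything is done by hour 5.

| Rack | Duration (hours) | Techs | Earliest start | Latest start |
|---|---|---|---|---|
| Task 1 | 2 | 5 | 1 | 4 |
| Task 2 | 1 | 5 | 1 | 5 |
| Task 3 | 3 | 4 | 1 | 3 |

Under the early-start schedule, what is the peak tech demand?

Early-start schedule: Task 1@1, Task 2@1, Task 3@1.
Load per hour: hour 1: 14, hour 2: 9, hour 3: 4, hour 4: 0, hour 5: 0.
Peak is 14.

14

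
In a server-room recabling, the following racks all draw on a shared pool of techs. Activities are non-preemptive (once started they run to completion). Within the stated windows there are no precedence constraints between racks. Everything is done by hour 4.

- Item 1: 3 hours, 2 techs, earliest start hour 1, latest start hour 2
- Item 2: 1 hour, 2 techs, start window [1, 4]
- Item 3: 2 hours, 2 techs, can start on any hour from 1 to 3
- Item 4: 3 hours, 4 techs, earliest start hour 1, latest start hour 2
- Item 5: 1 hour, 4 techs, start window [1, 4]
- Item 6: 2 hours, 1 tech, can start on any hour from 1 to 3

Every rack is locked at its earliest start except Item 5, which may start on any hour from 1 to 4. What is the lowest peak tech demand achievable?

Item 5@1: h1:15  h2:9  h3:6  h4:0 → peak 15
Item 5@2: h1:11  h2:13  h3:6  h4:0 → peak 13
Item 5@3: h1:11  h2:9  h3:10  h4:0 → peak 11
Item 5@4: h1:11  h2:9  h3:6  h4:4 → peak 11
Best is Item 5@3, peak 11.

11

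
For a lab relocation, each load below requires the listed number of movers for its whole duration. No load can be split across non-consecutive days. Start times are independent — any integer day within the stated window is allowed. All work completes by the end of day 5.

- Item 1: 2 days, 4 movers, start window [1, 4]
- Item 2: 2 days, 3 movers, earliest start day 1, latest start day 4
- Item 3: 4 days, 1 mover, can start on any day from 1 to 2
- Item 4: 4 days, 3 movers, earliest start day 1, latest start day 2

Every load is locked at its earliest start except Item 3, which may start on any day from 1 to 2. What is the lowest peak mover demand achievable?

Item 3@1: d1:11  d2:11  d3:4  d4:4  d5:0 → peak 11
Item 3@2: d1:10  d2:11  d3:4  d4:4  d5:1 → peak 11
Best is Item 3@1, peak 11.

11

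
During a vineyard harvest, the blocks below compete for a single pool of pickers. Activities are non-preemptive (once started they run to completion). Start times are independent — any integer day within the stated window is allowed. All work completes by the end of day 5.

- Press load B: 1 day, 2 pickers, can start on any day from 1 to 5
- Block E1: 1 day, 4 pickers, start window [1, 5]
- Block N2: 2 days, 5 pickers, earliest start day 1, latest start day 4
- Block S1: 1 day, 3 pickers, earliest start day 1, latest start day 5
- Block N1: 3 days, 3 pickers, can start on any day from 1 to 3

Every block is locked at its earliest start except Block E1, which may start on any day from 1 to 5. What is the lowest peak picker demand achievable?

13

Block E1@1: d1:17  d2:8  d3:3  d4:0  d5:0 → peak 17
Block E1@2: d1:13  d2:12  d3:3  d4:0  d5:0 → peak 13
Block E1@3: d1:13  d2:8  d3:7  d4:0  d5:0 → peak 13
Block E1@4: d1:13  d2:8  d3:3  d4:4  d5:0 → peak 13
Block E1@5: d1:13  d2:8  d3:3  d4:0  d5:4 → peak 13
Best is Block E1@2, peak 13.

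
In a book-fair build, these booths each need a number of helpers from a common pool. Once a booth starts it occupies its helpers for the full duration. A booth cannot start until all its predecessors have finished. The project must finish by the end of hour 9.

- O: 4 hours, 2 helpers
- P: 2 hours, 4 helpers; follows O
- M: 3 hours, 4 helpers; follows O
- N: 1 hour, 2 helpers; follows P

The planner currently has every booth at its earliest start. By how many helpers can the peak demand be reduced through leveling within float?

2

Early-start peak: h1:2  h2:2  h3:2  h4:2  h5:8  h6:8  h7:6  h8:0  h9:0 ⇒ 8.
Leveled (O@1, P@5, M@7, N@7): h1:2  h2:2  h3:2  h4:2  h5:4  h6:4  h7:6  h8:4  h9:4 ⇒ 6.
Reduction 8 − 6 = 2.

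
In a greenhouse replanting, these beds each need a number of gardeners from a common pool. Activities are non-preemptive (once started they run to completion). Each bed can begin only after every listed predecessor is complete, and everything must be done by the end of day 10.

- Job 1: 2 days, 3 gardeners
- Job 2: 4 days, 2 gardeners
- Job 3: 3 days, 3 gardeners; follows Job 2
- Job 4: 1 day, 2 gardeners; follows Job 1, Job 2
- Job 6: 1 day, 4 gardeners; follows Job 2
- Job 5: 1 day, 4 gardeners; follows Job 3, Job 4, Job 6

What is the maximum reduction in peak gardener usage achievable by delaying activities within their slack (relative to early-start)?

Early-start peak: d1:5  d2:5  d3:2  d4:2  d5:9  d6:3  d7:3  d8:4  d9:0  d10:0 ⇒ 9.
Leveled (Job 1@1, Job 2@1, Job 3@5, Job 4@5, Job 6@8, Job 5@9): d1:5  d2:5  d3:2  d4:2  d5:5  d6:3  d7:3  d8:4  d9:4  d10:0 ⇒ 5.
Reduction 9 − 5 = 4.

4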